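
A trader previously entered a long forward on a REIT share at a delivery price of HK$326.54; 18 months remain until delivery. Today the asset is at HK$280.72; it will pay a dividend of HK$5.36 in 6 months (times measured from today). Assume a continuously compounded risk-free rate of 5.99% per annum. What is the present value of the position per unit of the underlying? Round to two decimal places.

-HK$22.96

PV(remaining dividends) I = 5.36·e^(−0.0599·6/12) = 5.2018
Current forward F = (S − I)·e^(rT) = (280.72 − 5.2018)·e^(0.0599·18/12) = 275.5182 × 1.094010 = 301.4197
Value (long) = (F − K)·e^(−rT) = (301.4197 − 326.54) × 0.914068 = -22.9617
Value = -HK$22.96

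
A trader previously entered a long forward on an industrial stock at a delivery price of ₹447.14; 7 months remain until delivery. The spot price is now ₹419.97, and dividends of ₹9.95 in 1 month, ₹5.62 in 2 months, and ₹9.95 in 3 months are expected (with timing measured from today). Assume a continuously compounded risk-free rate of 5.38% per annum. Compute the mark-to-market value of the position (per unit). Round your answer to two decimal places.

PV(remaining dividends) I = 9.95·e^(−0.0538·1/12) + 5.62·e^(−0.0538·2/12) + 9.95·e^(−0.0538·3/12) = 25.2924
Current forward F = (S − I)·e^(rT) = (419.97 − 25.2924)·e^(0.0538·7/12) = 394.6776 × 1.031881 = 407.2603
Value (long) = (F − K)·e^(−rT) = (407.2603 − 447.14) × 0.969104 = -38.6476
Value = -₹38.65

-₹38.65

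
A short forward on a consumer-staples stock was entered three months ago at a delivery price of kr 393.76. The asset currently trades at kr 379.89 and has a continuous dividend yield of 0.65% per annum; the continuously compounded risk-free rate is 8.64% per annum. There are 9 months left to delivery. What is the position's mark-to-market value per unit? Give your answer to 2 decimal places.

-kr 8.99

Current fair forward for the remaining 9 months: F = S·e^((r − q)·T), (r − q) = 0.0864 − 0.0065 = 0.0799
F = 379.89 · e^(0.0799 × 9/12) = 379.89 × 1.061757 = 403.3509
Value of long forward = (F − K)·e^(−rT) = (403.3509 − 393.76) · e^(−0.0864·9/12)
= 9.5909 × 0.937255 = 8.99
Short position value = −(long value) = -kr 8.99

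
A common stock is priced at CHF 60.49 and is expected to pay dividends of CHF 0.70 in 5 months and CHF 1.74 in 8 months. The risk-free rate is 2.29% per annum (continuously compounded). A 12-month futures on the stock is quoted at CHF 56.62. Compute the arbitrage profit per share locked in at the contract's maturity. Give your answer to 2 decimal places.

CHF 2.81 per share

PV(dividends) I = 0.70·e^(−0.0229·5/12) + 1.74·e^(−0.0229·8/12) = 2.4070
Fair futures F* = (S − I)·e^(rT) = (60.49 − 2.4070)·e^0.022900 = 58.0830 × 1.023164 = 59.4284
Market CHF 56.62 < fair 59.4284: forward underpriced → reverse cash-and-carry (short the stock, invest proceeds at r, pay the dividends, go long the forward).
Profit at T = |F_mkt − F*| = |56.62 − 59.4284| = CHF 2.81 per share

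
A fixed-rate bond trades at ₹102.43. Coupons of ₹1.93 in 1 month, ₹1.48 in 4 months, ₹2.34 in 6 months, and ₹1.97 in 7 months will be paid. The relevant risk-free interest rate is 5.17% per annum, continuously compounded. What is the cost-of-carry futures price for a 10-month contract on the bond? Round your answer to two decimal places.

PV(coupons) I = 1.93·e^(−0.0517·1/12) + 1.48·e^(−0.0517·4/12) + 2.34·e^(−0.0517·6/12) + 1.97·e^(−0.0517·7/12)
I = 1.9217 + 1.4547 + 2.2803 + 1.9115 = 7.5682
F = (S − I)·e^(rT) = (102.43 − 7.5682) · e^(0.0517·10/12)
= 94.8618 · e^0.043083 = 94.8618 × 1.044025 = ₹99.04

₹99.04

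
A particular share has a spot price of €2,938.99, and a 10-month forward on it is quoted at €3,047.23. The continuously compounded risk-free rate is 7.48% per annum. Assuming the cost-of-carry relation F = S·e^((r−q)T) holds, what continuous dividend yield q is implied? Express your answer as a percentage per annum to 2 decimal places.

From F = S·e^((r−q)T): (r − q) = ln(F/S)/T
ln(3047.23/2938.99) = ln(1.036829) = 0.036167
(r − q) = 0.036167 / (10/12) = 0.043400
q = r − ln(F/S)/T = 0.0748 − 0.043400 = 0.031400
q = 3.14%

3.14%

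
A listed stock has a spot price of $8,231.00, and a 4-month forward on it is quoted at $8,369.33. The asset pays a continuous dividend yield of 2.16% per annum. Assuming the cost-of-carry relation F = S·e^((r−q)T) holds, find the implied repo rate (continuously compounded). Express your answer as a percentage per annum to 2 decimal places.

From F = S·e^((r−q)T): (r − q) = ln(F/S)/T
ln(8369.33/8231.00) = ln(1.016806) = 0.016666
(r − q) = 0.016666 / (4/12) = 0.049998
r = ln(F/S)/T + q = 0.049998 + 0.0216 = 0.071598
r = 7.16%

7.16%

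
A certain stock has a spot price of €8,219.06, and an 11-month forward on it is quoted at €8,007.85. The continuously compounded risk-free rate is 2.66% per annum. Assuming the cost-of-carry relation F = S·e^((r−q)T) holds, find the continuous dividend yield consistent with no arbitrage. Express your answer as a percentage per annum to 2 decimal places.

5.50%

From F = S·e^((r−q)T): (r − q) = ln(F/S)/T
ln(8007.85/8219.06) = ln(0.974302) = -0.026034
(r − q) = -0.026034 / (11/12) = -0.028401
q = r − ln(F/S)/T = 0.0266 + 0.028401 = 0.055001
q = 5.50%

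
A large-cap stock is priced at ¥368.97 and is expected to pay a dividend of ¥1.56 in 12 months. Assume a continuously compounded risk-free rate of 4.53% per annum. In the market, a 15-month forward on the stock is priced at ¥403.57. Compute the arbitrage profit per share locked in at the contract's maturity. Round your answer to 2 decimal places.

¥14.68 per share

PV(dividends) I = 1.56·e^(−0.0453·12/12) = 1.4909
Fair forward F* = (S − I)·e^(rT) = (368.97 − 1.4909)·e^0.056625 = 367.4791 × 1.058259 = 388.8881
Market ¥403.57 > fair 388.8881: forward overpriced → cash-and-carry (borrow at r, buy the stock and collect the dividends, short the forward).
Profit at T = |F_mkt − F*| = |403.57 − 388.8881| = ¥14.68 per share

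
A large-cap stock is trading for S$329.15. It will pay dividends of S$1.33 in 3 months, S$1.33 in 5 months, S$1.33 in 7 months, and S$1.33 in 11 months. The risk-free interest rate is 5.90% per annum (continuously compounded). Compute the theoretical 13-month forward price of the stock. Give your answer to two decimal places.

S$345.38

PV(dividends) I = 1.33·e^(−0.0590·3/12) + 1.33·e^(−0.0590·5/12) + 1.33·e^(−0.0590·7/12) + 1.33·e^(−0.0590·11/12)
I = 1.3105 + 1.2977 + 1.2850 + 1.2600 = 5.1532
F = (S − I)·e^(rT) = (329.15 − 5.1532) · e^(0.0590·13/12)
= 323.9968 · e^0.063917 = 323.9968 × 1.066004 = S$345.38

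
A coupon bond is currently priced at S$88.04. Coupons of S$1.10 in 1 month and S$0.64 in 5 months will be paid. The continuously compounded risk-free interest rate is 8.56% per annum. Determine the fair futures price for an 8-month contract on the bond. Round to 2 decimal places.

PV(coupons) I = 1.10·e^(−0.0856·1/12) + 0.64·e^(−0.0856·5/12)
I = 1.0922 + 0.6176 = 1.7098
F = (S − I)·e^(rT) = (88.04 − 1.7098) · e^(0.0856·8/12)
= 86.3302 · e^0.057067 = 86.3302 × 1.058727 = S$91.40

S$91.40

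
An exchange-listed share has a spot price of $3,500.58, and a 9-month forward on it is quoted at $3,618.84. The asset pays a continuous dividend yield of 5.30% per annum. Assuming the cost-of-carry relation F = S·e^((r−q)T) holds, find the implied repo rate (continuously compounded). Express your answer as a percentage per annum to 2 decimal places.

9.73%

From F = S·e^((r−q)T): (r − q) = ln(F/S)/T
ln(3618.84/3500.58) = ln(1.033783) = 0.033225
(r − q) = 0.033225 / (9/12) = 0.044300
r = ln(F/S)/T + q = 0.044300 + 0.0530 = 0.097300
r = 9.73%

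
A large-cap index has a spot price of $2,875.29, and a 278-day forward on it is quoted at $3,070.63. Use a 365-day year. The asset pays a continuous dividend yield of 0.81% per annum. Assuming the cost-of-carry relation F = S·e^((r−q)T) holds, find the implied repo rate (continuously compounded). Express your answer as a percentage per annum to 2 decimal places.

From F = S·e^((r−q)T): (r − q) = ln(F/S)/T
ln(3070.63/2875.29) = ln(1.067937) = 0.065729
(r − q) = 0.065729 / (278/365) = 0.086299
r = ln(F/S)/T + q = 0.086299 + 0.0081 = 0.094399
r = 9.44%

9.44%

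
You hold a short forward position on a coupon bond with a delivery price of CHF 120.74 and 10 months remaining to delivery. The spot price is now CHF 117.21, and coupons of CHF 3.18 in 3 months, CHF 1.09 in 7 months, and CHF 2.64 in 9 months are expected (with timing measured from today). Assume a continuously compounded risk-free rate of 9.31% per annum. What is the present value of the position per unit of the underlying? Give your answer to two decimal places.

CHF 1.12

PV(remaining coupons) I = 3.18·e^(−0.0931·3/12) + 1.09·e^(−0.0931·7/12) + 2.64·e^(−0.0931·9/12) = 6.6012
Current forward F = (S − I)·e^(rT) = (117.21 − 6.6012)·e^(0.0931·10/12) = 110.6088 × 1.080672 = 119.5318
Value (long) = (F − K)·e^(−rT) = (119.5318 − 120.74) × 0.925350 = -1.1180
Short position value = −(long value) = CHF 1.12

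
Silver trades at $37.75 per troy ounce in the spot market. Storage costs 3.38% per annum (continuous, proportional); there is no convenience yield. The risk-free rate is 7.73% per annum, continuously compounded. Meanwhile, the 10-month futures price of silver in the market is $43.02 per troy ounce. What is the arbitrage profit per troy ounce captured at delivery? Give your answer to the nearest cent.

$1.61 per troy ounce

Fair futures: F* = S·e^(carry·T), with carry = (r + u) = 0.0773 + 0.0338 = 0.1111
F* = 37.75 · e^(0.1111 × 10/12) = 37.75 · e^0.092583 = 37.75 × 1.097004 = $41.4119
Market $43.02 > fair $41.4119: forward overpriced → cash-and-carry (buy spot, short the forward).
At maturity, profit = |F_mkt − F*| = |43.02 − 41.4119| = $1.61 per troy ounce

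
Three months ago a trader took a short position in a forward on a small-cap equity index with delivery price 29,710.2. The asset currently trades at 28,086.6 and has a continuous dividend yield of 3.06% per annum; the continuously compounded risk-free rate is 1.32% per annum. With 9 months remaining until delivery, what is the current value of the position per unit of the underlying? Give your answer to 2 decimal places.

1968.17

Current fair forward for the remaining 9 months: F = S·e^((r − q)·T), (r − q) = 0.0132 − 0.0306 = -0.0174
F = 28086.6 · e^(-0.0174 × 9/12) = 28086.6 × 0.98703478 = 27722.4511
Value of long forward = (F − K)·e^(−rT) = (27722.4511 − 29710.2) · e^(−0.0132·9/12)
= -1987.7489 × 0.99014884 = -1968.17
Short position value = −(long value) = 1968.17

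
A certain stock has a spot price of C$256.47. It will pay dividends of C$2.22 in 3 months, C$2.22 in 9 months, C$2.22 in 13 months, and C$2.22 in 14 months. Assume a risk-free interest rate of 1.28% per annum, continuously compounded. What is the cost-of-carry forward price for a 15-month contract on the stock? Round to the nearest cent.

PV(dividends) I = 2.22·e^(−0.0128·3/12) + 2.22·e^(−0.0128·9/12) + 2.22·e^(−0.0128·13/12) + 2.22·e^(−0.0128·14/12)
I = 2.2129 + 2.1988 + 2.1894 + 2.1871 = 8.7882
F = (S − I)·e^(rT) = (256.47 − 8.7882) · e^(0.0128·15/12)
= 247.6818 · e^0.016000 = 247.6818 × 1.016129 = C$251.68

C$251.68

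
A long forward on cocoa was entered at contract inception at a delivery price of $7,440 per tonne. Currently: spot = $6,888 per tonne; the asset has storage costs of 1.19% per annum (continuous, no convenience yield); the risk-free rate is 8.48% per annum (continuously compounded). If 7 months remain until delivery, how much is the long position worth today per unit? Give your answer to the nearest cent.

-$144.94 per tonne

Current fair forward for the remaining 7 months: F = S·e^((r + u)·T), (r + u) = 0.0848 + 0.0119 = 0.0967
F = 6888 · e^(0.0967 × 7/12) = 6888 × 1.05802962 = 7287.7080
Value of long forward = (F − K)·e^(−rT) = (7287.7080 − 7440) · e^(−0.0848·7/12)
= -152.2920 × 0.95173688 = -144.94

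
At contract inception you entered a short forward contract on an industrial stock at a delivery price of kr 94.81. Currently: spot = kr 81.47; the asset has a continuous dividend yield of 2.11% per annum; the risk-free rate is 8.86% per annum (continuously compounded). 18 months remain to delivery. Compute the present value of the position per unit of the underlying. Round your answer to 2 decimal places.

kr 4.08

Current fair forward for the remaining 18 months: F = S·e^((r − q)·T), (r − q) = 0.0886 − 0.0211 = 0.0675
F = 81.47 · e^(0.0675 × 18/12) = 81.47 × 1.106553 = 90.1509
Value of long forward = (F − K)·e^(−rT) = (90.1509 − 94.81) · e^(−0.0886·18/12)
= -4.6591 × 0.875553 = -4.08
Short position value = −(long value) = kr 4.08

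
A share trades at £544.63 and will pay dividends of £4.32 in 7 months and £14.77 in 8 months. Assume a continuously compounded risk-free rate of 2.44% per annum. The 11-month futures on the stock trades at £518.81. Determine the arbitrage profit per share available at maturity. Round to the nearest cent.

PV(dividends) I = 4.32·e^(−0.0244·7/12) + 14.77·e^(−0.0244·8/12) = 18.7906
Fair futures F* = (S − I)·e^(rT) = (544.63 − 18.7906)·e^0.022367 = 525.8394 × 1.022619 = 537.7334
Market £518.81 < fair 537.7334: forward underpriced → reverse cash-and-carry (short the stock, invest proceeds at r, pay the dividends, go long the forward).
Profit at T = |F_mkt − F*| = |518.81 − 537.7334| = £18.92 per share

£18.92 per share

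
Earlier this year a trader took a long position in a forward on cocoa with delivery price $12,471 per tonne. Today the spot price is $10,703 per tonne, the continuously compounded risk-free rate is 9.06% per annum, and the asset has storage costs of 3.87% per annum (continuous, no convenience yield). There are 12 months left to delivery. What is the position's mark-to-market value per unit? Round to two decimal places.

Current fair forward for the remaining 12 months: F = S·e^((r + u)·T), (r + u) = 0.0906 + 0.0387 = 0.1293
F = 10703 · e^(0.1293 × 12/12) = 10703 × 1.13803148 = 12180.3509
Value of long forward = (F − K)·e^(−rT) = (12180.3509 − 12471) · e^(−0.0906·12/12)
= -290.6491 × 0.91338299 = -265.47

-$265.47 per tonne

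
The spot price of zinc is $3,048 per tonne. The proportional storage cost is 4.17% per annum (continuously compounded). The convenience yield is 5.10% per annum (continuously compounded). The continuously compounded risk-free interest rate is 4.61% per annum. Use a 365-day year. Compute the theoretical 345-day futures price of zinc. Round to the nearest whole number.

Net carry = r + u − y = 0.0461 + 0.0417 − 0.0510 = 0.0368
F = S·e^((r+u−y)T) = 3048 · e^(0.0368 × 345/365) = 3048 · e^0.034784
= 3048 × 1.035396 = $3,156 per tonne

$3,156 per tonne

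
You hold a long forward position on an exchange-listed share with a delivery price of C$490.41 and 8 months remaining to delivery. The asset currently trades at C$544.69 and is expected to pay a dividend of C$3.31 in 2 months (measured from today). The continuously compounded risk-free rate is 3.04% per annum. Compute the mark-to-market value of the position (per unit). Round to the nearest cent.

C$60.83

PV(remaining dividends) I = 3.31·e^(−0.0304·2/12) = 3.2933
Current forward F = (S − I)·e^(rT) = (544.69 − 3.2933)·e^(0.0304·8/12) = 541.3967 × 1.020473 = 552.4807
Value (long) = (F − K)·e^(−rT) = (552.4807 − 490.41) × 0.979937 = 60.8254
Value = C$60.83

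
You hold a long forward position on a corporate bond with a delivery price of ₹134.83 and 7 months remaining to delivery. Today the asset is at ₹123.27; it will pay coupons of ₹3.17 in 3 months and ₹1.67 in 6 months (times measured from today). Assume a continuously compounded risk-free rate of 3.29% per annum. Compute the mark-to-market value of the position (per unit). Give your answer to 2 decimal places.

-₹13.78

PV(remaining coupons) I = 3.17·e^(−0.0329·3/12) + 1.67·e^(−0.0329·6/12) = 4.7868
Current forward F = (S − I)·e^(rT) = (123.27 − 4.7868)·e^(0.0329·7/12) = 118.4832 × 1.019377 = 120.7790
Value (long) = (F − K)·e^(−rT) = (120.7790 − 134.83) × 0.980991 = -13.7839
Value = -₹13.78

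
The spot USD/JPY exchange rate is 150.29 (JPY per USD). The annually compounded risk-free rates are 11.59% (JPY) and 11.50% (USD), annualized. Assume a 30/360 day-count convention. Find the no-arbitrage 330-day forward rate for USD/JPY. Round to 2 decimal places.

By covered interest parity, F = S · (1+r_JPY)^T / (1+r_USD)^T
= 150.29 × 1.105749 / 1.104931 = 150.29 × 1.000740
F = 150.40 JPY per USD

150.40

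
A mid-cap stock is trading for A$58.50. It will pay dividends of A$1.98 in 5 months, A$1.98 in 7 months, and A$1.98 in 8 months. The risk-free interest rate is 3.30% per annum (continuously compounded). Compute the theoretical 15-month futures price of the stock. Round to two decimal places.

A$54.89

PV(dividends) I = 1.98·e^(−0.0330·5/12) + 1.98·e^(−0.0330·7/12) + 1.98·e^(−0.0330·8/12)
I = 1.9530 + 1.9422 + 1.9369 = 5.8321
F = (S − I)·e^(rT) = (58.50 − 5.8321) · e^(0.0330·15/12)
= 52.6679 · e^0.041250 = 52.6679 × 1.042113 = A$54.89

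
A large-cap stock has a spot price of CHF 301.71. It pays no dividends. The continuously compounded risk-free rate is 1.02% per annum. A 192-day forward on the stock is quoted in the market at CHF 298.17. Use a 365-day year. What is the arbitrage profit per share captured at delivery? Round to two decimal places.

CHF 5.16 per share

Fair forward: F* = S·e^(carry·T), with carry = r = 0.0102
F* = 301.71 · e^(0.0102 × 192/365) = 301.71 · e^0.005365 = 301.71 × 1.005379 = CHF 303.3329
Market CHF 298.17 < fair CHF 303.3329: forward underpriced → reverse cash-and-carry (short spot, go long the forward).
At maturity, profit = |F_mkt − F*| = |298.17 − 303.3329| = CHF 5.16 per share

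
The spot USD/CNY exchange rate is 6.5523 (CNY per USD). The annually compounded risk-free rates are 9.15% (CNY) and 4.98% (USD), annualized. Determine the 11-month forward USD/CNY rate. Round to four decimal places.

By covered interest parity, F = S · (1+r_CNY)^T / (1+r_USD)^T
= 6.5523 × 1.083565 / 1.045557 = 6.5523 × 1.036352
F = 6.7905 CNY per USD

6.7905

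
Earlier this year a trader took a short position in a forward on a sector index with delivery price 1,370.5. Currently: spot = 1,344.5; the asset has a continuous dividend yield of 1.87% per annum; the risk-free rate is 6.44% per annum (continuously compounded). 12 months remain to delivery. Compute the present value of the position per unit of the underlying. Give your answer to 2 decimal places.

Current fair forward for the remaining 12 months: F = S·e^((r − q)·T), (r − q) = 0.0644 − 0.0187 = 0.0457
F = 1344.5 · e^(0.0457 × 12/12) = 1344.5 × 1.04676034 = 1407.3693
Value of long forward = (F − K)·e^(−rT) = (1407.3693 − 1370.5) · e^(−0.0644·12/12)
= 36.8693 × 0.93762987 = 34.57
Short position value = −(long value) = -34.57

-34.57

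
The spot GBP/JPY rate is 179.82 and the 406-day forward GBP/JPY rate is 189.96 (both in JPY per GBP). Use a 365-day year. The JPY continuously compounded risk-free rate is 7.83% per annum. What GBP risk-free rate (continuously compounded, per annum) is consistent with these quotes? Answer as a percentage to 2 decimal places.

2.90%

F = S·e^((r_JPY − r_GBP)T) ⇒ r_GBP = r_JPY − ln(F/S)/T
ln(189.96/179.82) = 0.054857; /(406/365) = 0.049317
r_GBP = 0.0783 − 0.049317 = 0.028983
r_GBP = 2.90%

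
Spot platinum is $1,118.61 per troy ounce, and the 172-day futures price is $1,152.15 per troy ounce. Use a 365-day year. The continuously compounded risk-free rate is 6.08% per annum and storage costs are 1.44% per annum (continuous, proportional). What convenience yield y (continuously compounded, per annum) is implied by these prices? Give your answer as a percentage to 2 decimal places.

F = S·e^((r+u−y)T) ⇒ (r+u−y) = ln(F/S)/T
ln(1152.15/1118.61) = 0.029543; /T ⇒ 0.062693
y = r + u − ln(F/S)/T = 0.0608 + 0.0144 − 0.062693 = 0.012507
y = 1.25%

1.25%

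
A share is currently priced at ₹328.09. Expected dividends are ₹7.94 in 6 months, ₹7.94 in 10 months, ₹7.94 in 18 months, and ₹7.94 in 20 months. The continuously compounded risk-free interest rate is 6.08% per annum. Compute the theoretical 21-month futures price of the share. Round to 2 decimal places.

₹331.92

PV(dividends) I = 7.94·e^(−0.0608·6/12) + 7.94·e^(−0.0608·10/12) + 7.94·e^(−0.0608·18/12) + 7.94·e^(−0.0608·20/12)
I = 7.7023 + 7.5477 + 7.2479 + 7.1748 = 29.6727
F = (S − I)·e^(rT) = (328.09 − 29.6727) · e^(0.0608·21/12)
= 298.4173 · e^0.106400 = 298.4173 × 1.112267 = ₹331.92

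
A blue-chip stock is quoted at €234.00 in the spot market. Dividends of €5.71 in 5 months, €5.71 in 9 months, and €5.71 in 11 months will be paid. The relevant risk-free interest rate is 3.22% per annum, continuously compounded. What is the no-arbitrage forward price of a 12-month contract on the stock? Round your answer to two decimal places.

€224.36

PV(dividends) I = 5.71·e^(−0.0322·5/12) + 5.71·e^(−0.0322·9/12) + 5.71·e^(−0.0322·11/12)
I = 5.6339 + 5.5738 + 5.5439 = 16.7516
F = (S − I)·e^(rT) = (234.00 − 16.7516) · e^(0.0322·12/12)
= 217.2484 · e^0.032200 = 217.2484 × 1.032724 = €224.36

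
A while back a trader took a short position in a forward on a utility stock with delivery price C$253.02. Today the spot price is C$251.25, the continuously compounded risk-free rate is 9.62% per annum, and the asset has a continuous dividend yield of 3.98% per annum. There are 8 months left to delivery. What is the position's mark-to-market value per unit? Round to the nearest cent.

-C$7.37

Current fair forward for the remaining 8 months: F = S·e^((r − q)·T), (r − q) = 0.0962 − 0.0398 = 0.0564
F = 251.25 · e^(0.0564 × 8/12) = 251.25 × 1.038316 = 260.8769
Value of long forward = (F − K)·e^(−rT) = (260.8769 − 253.02) · e^(−0.0962·8/12)
= 7.8569 × 0.937880 = 7.37
Short position value = −(long value) = -C$7.37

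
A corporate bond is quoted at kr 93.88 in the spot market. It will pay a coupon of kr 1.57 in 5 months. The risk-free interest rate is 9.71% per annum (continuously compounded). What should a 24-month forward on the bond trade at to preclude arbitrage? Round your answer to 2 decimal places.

kr 112.17

PV(coupons) I = 1.57·e^(−0.0971·5/12)
I = 1.5077
F = (S − I)·e^(rT) = (93.88 − 1.5077) · e^(0.0971·24/12)
= 92.3723 · e^0.194200 = 92.3723 × 1.214339 = kr 112.17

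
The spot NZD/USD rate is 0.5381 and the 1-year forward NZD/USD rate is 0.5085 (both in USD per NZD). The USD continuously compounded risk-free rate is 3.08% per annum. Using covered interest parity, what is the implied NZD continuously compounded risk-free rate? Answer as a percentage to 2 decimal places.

8.74%

F = S·e^((r_USD − r_NZD)T) ⇒ r_NZD = r_USD − ln(F/S)/T
ln(0.5085/0.5381) = -0.056579; /(1) = -0.056579
r_NZD = 0.0308 + 0.056579 = 0.087379
r_NZD = 8.74%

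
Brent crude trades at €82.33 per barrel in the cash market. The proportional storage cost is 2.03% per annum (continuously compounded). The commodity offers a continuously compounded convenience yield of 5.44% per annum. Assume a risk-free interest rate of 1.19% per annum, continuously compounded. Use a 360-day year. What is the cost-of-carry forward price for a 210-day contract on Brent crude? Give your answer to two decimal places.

€81.27 per barrel

Net carry = r + u − y = 0.0119 + 0.0203 − 0.0544 = -0.0222
F = S·e^((r+u−y)T) = 82.33 · e^(-0.0222 × 210/360) = 82.33 · e^-0.012950
= 82.33 × 0.987133 = €81.27 per barrel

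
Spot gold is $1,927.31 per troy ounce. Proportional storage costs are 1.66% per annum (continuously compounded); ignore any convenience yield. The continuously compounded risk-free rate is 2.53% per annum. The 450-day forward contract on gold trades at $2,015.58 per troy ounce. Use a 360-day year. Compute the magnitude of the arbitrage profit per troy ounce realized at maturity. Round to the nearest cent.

Fair forward: F* = S·e^(carry·T), with carry = (r + u) = 0.0253 + 0.0166 = 0.0419
F* = 1927.31 · e^(0.0419 × 450/360) = 1927.31 · e^0.05237500 = 1927.31 × 1.05377083 = $2030.9431
Market $2015.58 < fair $2030.9431: forward underpriced → reverse cash-and-carry (short spot, go long the forward).
At maturity, profit = |F_mkt − F*| = |2015.58 − 2030.9431| = $15.36 per troy ounce

$15.36 per troy ounce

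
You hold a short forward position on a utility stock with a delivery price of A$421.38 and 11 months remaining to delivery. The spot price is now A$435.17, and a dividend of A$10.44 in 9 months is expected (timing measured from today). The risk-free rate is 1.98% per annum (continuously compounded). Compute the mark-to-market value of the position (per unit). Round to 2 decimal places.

PV(remaining dividends) I = 10.44·e^(−0.0198·9/12) = 10.2861
Current forward F = (S − I)·e^(rT) = (435.17 − 10.2861)·e^(0.0198·11/12) = 424.8839 × 1.018316 = 432.6661
Value (long) = (F − K)·e^(−rT) = (432.6661 − 421.38) × 0.982014 = 11.0831
Short position value = −(long value) = -A$11.08

-A$11.08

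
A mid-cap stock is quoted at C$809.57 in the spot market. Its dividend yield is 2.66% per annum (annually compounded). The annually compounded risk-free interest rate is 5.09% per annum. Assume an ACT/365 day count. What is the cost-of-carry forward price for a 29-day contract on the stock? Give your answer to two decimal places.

C$811.08

F = S · (1+r)^T / (1+q)^T
= 809.57 × 1.003952 / 1.002088 = 809.57 × 1.001860
F = C$811.08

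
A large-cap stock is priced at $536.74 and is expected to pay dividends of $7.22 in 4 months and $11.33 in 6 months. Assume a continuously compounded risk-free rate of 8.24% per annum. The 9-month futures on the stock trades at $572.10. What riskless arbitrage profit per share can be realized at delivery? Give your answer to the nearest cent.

$20.18 per share

PV(dividends) I = 7.22·e^(−0.0824·4/12) + 11.33·e^(−0.0824·6/12) = 17.8971
Fair futures F* = (S − I)·e^(rT) = (536.74 − 17.8971)·e^0.061800 = 518.8429 × 1.063750 = 551.9191
Market $572.10 > fair 551.9191: forward overpriced → cash-and-carry (borrow at r, buy the stock and collect the dividends, short the forward).
Profit at T = |F_mkt − F*| = |572.10 − 551.9191| = $20.18 per share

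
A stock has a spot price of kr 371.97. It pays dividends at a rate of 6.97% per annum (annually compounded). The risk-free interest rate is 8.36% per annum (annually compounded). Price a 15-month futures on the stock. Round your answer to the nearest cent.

F = S · (1+r)^T / (1+q)^T
= 371.97 × 1.105570 / 1.087871 = 371.97 × 1.016269
F = kr 378.02

kr 378.02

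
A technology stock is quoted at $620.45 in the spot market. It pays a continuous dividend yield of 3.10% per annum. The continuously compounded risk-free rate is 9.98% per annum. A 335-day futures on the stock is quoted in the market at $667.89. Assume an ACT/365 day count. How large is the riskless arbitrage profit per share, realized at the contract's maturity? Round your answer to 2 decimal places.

Fair futures: F* = S·e^(carry·T), with carry = (r − q) = 0.0998 − 0.0310 = 0.0688
F* = 620.45 · e^(0.0688 × 335/365) = 620.45 · e^0.063145 = 620.45 × 1.065181 = $660.8916
Market $667.89 > fair $660.8916: forward overpriced → cash-and-carry (buy spot, short the forward).
At maturity, profit = |F_mkt − F*| = |667.89 − 660.8916| = $7.00 per share

$7.00 per share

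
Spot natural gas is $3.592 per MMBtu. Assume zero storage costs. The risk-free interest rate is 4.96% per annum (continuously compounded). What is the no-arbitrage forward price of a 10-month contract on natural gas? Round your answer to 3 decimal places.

F = S·e^(rT) = 3.592 · e^(0.0496 × 10/12) = 3.592 · e^0.041333
= 3.592 × 1.042199 = $3.744 per MMBtu

$3.744 per MMBtu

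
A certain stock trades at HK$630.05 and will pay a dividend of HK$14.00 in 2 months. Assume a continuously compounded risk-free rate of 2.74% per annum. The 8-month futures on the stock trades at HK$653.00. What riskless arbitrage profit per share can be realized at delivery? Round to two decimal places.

HK$25.53 per share

PV(dividends) I = 14.00·e^(−0.0274·2/12) = 13.9362
Fair futures F* = (S − I)·e^(rT) = (630.05 − 13.9362)·e^0.018267 = 616.1138 × 1.018435 = 627.4719
Market HK$653.00 > fair 627.4719: forward overpriced → cash-and-carry (borrow at r, buy the stock and collect the dividends, short the forward).
Profit at T = |F_mkt − F*| = |653.00 − 627.4719| = HK$25.53 per share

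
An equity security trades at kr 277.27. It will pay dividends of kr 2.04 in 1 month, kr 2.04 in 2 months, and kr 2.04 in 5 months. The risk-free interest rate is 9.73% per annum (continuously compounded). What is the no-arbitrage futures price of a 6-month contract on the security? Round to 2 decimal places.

kr 284.80

PV(dividends) I = 2.04·e^(−0.0973·1/12) + 2.04·e^(−0.0973·2/12) + 2.04·e^(−0.0973·5/12)
I = 2.0235 + 2.0072 + 1.9589 = 5.9896
F = (S − I)·e^(rT) = (277.27 − 5.9896) · e^(0.0973·6/12)
= 271.2804 · e^0.048650 = 271.2804 × 1.049853 = kr 284.80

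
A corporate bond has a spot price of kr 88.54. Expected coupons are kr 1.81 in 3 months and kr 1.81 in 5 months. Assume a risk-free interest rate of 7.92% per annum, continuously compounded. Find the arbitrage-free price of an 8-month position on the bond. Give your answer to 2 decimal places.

PV(coupons) I = 1.81·e^(−0.0792·3/12) + 1.81·e^(−0.0792·5/12)
I = 1.7745 + 1.7512 = 3.5257
F = (S − I)·e^(rT) = (88.54 − 3.5257) · e^(0.0792·8/12)
= 85.0143 · e^0.052800 = 85.0143 × 1.054219 = kr 89.62

kr 89.62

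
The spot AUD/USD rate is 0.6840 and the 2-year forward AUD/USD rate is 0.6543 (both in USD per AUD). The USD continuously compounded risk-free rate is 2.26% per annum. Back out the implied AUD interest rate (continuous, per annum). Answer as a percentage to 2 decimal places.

F = S·e^((r_USD − r_AUD)T) ⇒ r_AUD = r_USD − ln(F/S)/T
ln(0.6543/0.6840) = -0.044392; /(2) = -0.022196
r_AUD = 0.0226 + 0.022196 = 0.044796
r_AUD = 4.48%

4.48%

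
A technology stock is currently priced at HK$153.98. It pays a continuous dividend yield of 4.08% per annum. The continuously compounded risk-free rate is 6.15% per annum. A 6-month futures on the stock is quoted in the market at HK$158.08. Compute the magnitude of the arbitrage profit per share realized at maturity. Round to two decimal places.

HK$2.50 per share

Fair futures: F* = S·e^(carry·T), with carry = (r − q) = 0.0615 − 0.0408 = 0.0207
F* = 153.98 · e^(0.0207 × 6/12) = 153.98 · e^0.010350 = 153.98 × 1.010404 = HK$155.5820
Market HK$158.08 > fair HK$155.5820: forward overpriced → cash-and-carry (buy spot, short the forward).
At maturity, profit = |F_mkt − F*| = |158.08 − 155.5820| = HK$2.50 per share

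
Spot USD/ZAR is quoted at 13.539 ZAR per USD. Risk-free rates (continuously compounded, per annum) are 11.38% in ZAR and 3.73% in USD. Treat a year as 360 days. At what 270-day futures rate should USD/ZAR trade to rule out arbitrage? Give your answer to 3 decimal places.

14.339

F = S·e^((r_ZAR − r_USD)T) = 13.539 · e^((0.1138 − 0.0373) × 270/360)
= 13.539 · e^0.057375 = 13.539 × 1.059053
F = 14.339 ZAR per USD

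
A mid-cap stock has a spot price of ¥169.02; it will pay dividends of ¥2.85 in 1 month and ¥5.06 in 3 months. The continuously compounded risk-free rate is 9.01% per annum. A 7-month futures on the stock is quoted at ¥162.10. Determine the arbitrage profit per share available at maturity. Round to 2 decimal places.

¥7.85 per share

PV(dividends) I = 2.85·e^(−0.0901·1/12) + 5.06·e^(−0.0901·3/12) = 7.7760
Fair futures F* = (S − I)·e^(rT) = (169.02 − 7.7760)·e^0.052558 = 161.2440 × 1.053964 = 169.9454
Market ¥162.10 < fair 169.9454: forward underpriced → reverse cash-and-carry (short the stock, invest proceeds at r, pay the dividends, go long the forward).
Profit at T = |F_mkt − F*| = |162.10 − 169.9454| = ¥7.85 per share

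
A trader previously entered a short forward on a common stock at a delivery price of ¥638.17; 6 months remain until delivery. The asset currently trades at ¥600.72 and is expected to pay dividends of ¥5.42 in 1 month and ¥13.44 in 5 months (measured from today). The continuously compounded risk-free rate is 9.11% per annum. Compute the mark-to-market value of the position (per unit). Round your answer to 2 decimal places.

PV(remaining dividends) I = 5.42·e^(−0.0911·1/12) + 13.44·e^(−0.0911·5/12) = 18.3184
Current forward F = (S − I)·e^(rT) = (600.72 − 18.3184)·e^(0.0911·6/12) = 582.4016 × 1.046603 = 609.5433
Value (long) = (F − K)·e^(−rT) = (609.5433 − 638.17) × 0.955472 = -27.3520
Short position value = −(long value) = ¥27.35

¥27.35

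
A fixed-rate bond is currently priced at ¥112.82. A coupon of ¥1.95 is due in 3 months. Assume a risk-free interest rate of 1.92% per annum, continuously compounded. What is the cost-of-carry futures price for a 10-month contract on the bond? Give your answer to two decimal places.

PV(coupons) I = 1.95·e^(−0.0192·3/12)
I = 1.9407
F = (S − I)·e^(rT) = (112.82 − 1.9407) · e^(0.0192·10/12)
= 110.8793 · e^0.016000 = 110.8793 × 1.016129 = ¥112.67

¥112.67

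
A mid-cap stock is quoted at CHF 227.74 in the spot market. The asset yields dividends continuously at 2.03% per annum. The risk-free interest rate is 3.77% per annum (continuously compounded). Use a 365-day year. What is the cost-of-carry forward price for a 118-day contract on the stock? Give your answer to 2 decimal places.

F = S·e^((r − q)T) = 227.74 · e^((0.0377 − 0.0203) × 118/365)
= 227.74 · e^0.005625 = 227.74 × 1.005641
F = CHF 229.02

CHF 229.02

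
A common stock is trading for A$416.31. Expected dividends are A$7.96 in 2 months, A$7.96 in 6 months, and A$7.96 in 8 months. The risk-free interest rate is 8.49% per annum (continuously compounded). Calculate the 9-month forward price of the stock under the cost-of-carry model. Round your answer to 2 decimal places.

PV(dividends) I = 7.96·e^(−0.0849·2/12) + 7.96·e^(−0.0849·6/12) + 7.96·e^(−0.0849·8/12)
I = 7.8482 + 7.6292 + 7.5220 = 22.9994
F = (S − I)·e^(rT) = (416.31 − 22.9994) · e^(0.0849·9/12)
= 393.3106 · e^0.063675 = 393.3106 × 1.065746 = A$419.17

A$419.17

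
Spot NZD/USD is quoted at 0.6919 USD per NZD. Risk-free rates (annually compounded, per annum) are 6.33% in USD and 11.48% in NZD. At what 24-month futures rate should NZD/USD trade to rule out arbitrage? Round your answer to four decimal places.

0.6294

By covered interest parity, F = S · (1+r_USD)^T / (1+r_NZD)^T
= 0.6919 × 1.130607 / 1.242779 = 0.6919 × 0.909741
F = 0.6294 USD per NZD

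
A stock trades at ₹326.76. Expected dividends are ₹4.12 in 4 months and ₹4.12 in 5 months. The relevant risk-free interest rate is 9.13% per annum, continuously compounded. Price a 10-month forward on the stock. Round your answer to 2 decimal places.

PV(dividends) I = 4.12·e^(−0.0913·4/12) + 4.12·e^(−0.0913·5/12)
I = 3.9965 + 3.9662 = 7.9627
F = (S − I)·e^(rT) = (326.76 − 7.9627) · e^(0.0913·10/12)
= 318.7973 · e^0.076083 = 318.7973 × 1.079052 = ₹344.00

₹344.00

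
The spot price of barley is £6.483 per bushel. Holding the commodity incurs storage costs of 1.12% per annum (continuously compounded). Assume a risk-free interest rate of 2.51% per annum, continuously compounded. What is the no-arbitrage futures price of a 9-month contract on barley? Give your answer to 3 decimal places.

£6.662 per bushel

Net carry = r + u − y = 0.0251 + 0.0112 − 0.0000 = 0.0363
F = S·e^((r+u−y)T) = 6.483 · e^(0.0363 × 9/12) = 6.483 · e^0.027225
= 6.483 × 1.027599 = £6.662 per bushel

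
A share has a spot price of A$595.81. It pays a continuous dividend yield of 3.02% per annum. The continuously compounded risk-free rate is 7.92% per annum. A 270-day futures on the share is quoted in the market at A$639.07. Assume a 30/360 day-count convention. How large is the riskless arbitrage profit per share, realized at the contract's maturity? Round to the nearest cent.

A$20.96 per share

Fair futures: F* = S·e^(carry·T), with carry = (r − q) = 0.0792 − 0.0302 = 0.0490
F* = 595.81 · e^(0.0490 × 270/360) = 595.81 · e^0.036750 = 595.81 × 1.037434 = A$618.1136
Market A$639.07 > fair A$618.1136: forward overpriced → cash-and-carry (buy spot, short the forward).
At maturity, profit = |F_mkt − F*| = |639.07 − 618.1136| = A$20.96 per share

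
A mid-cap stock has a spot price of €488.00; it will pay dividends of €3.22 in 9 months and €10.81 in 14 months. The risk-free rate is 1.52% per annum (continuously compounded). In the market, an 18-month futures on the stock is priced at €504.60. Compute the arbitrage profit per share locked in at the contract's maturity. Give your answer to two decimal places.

€19.47 per share

PV(dividends) I = 3.22·e^(−0.0152·9/12) + 10.81·e^(−0.0152·14/12) = 13.8035
Fair futures F* = (S − I)·e^(rT) = (488.00 − 13.8035)·e^0.022800 = 474.1965 × 1.023062 = 485.1324
Market €504.60 > fair 485.1324: forward overpriced → cash-and-carry (borrow at r, buy the stock and collect the dividends, short the forward).
Profit at T = |F_mkt − F*| = |504.60 − 485.1324| = €19.47 per share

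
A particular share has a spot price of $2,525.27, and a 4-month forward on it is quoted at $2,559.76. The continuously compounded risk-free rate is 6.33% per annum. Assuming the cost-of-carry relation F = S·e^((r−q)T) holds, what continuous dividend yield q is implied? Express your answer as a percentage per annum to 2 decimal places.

2.26%

From F = S·e^((r−q)T): (r − q) = ln(F/S)/T
ln(2559.76/2525.27) = ln(1.013658) = 0.013566
(r − q) = 0.013566 / (4/12) = 0.040698
q = r − ln(F/S)/T = 0.0633 − 0.040698 = 0.022602
q = 2.26%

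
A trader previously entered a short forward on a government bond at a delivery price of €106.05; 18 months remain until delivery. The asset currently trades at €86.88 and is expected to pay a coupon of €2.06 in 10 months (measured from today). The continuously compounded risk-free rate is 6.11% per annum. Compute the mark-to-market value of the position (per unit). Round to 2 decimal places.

€11.84

PV(remaining coupons) I = 2.06·e^(−0.0611·10/12) = 1.9577
Current forward F = (S − I)·e^(rT) = (86.88 − 1.9577)·e^(0.0611·18/12) = 84.9223 × 1.095981 = 93.0732
Value (long) = (F − K)·e^(−rT) = (93.0732 − 106.05) × 0.912424 = -11.8403
Short position value = −(long value) = €11.84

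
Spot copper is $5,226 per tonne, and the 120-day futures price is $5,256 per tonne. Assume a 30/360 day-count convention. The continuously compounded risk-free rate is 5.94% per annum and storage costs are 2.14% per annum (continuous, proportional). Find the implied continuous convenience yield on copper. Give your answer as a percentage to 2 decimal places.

F = S·e^((r+u−y)T) ⇒ (r+u−y) = ln(F/S)/T
ln(5256/5226) = 0.005724; /T ⇒ 0.017172
y = r + u − ln(F/S)/T = 0.0594 + 0.0214 − 0.017172 = 0.063628
y = 6.36%

6.36%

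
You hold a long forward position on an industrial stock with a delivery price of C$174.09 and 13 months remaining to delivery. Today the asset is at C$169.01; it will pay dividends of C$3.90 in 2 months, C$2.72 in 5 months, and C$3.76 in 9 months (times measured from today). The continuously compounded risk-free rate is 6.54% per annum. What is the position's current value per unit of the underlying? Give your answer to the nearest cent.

-C$3.26

PV(remaining dividends) I = 3.90·e^(−0.0654·2/12) + 2.72·e^(−0.0654·5/12) + 3.76·e^(−0.0654·9/12) = 10.0846
Current forward F = (S − I)·e^(rT) = (169.01 − 10.0846)·e^(0.0654·13/12) = 158.9254 × 1.073420 = 170.5937
Value (long) = (F − K)·e^(−rT) = (170.5937 − 174.09) × 0.931602 = -3.2572
Value = -C$3.26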